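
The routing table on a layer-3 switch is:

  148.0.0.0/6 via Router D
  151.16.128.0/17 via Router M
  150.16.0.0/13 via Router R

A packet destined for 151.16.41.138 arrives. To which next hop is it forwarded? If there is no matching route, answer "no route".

Router D

Routes whose prefix contains 151.16.41.138:
  148.0.0.0/6 (148.0.0.0 - 151.255.255.255) -> Router D
More-specific entries that do NOT match:
  151.16.128.0/17 (151.16.128.0 - 151.16.255.255) does not contain 151.16.41.138
  150.16.0.0/13 (150.16.0.0 - 150.23.255.255) does not contain 151.16.41.138
Longest matching prefix is /6 -> next hop Router D.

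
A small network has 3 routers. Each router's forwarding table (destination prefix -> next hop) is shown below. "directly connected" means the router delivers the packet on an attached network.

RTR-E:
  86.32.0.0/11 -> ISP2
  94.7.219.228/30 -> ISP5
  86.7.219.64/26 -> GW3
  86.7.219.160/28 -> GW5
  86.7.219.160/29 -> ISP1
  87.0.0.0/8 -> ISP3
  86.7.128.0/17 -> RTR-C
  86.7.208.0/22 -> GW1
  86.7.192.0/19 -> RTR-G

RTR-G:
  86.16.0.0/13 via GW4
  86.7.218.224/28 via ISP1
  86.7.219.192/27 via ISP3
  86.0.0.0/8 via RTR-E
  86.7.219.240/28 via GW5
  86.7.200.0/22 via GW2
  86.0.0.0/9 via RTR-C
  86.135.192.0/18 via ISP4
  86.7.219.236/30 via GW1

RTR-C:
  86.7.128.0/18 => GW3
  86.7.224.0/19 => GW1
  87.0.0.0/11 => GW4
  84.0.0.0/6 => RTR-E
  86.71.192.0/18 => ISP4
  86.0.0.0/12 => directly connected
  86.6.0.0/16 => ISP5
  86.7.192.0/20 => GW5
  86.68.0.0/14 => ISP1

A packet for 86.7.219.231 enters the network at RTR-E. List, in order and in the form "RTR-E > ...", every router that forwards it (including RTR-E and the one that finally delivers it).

At RTR-E: longest match for 86.7.219.231 is 86.7.192.0/19 -> RTR-G
At RTR-G: longest match for 86.7.219.231 is 86.0.0.0/9 -> RTR-C
At RTR-C: longest match for 86.7.219.231 is 86.0.0.0/12 -> directly connected

RTR-E > RTR-G > RTR-C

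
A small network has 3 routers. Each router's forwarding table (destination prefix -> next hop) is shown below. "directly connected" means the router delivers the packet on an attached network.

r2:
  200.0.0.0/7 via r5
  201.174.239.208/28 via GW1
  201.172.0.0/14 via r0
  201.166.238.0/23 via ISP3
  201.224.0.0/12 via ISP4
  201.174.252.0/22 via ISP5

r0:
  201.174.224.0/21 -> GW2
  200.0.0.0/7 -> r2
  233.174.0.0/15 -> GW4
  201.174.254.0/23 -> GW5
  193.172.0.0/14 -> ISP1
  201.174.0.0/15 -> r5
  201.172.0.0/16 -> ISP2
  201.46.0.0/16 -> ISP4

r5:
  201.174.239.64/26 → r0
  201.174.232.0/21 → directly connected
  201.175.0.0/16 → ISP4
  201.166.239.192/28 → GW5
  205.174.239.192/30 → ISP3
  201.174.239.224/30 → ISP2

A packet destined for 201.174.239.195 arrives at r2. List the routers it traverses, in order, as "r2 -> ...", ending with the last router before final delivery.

At r2: longest match for 201.174.239.195 is 201.172.0.0/14 -> r0
At r0: longest match for 201.174.239.195 is 201.174.0.0/15 -> r5
At r5: longest match for 201.174.239.195 is 201.174.232.0/21 -> directly connected

r2 -> r0 -> r5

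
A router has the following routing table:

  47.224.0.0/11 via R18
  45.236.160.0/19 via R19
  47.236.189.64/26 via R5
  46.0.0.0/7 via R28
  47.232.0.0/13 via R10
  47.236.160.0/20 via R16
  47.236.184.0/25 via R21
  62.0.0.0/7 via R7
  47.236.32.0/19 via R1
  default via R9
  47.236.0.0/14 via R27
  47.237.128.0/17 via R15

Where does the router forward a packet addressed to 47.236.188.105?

Routes whose prefix contains 47.236.188.105:
  0.0.0.0/0 (default, matches everything) -> R9
  46.0.0.0/7 (46.0.0.0 - 47.255.255.255) -> R28
  47.224.0.0/11 (47.224.0.0 - 47.255.255.255) -> R18
  47.232.0.0/13 (47.232.0.0 - 47.239.255.255) -> R10
  47.236.0.0/14 (47.236.0.0 - 47.239.255.255) -> R27
More-specific entries that do NOT match:
  47.236.189.64/26 (47.236.189.64 - 47.236.189.127) does not contain 47.236.188.105
  47.236.184.0/25 (47.236.184.0 - 47.236.184.127) does not contain 47.236.188.105
  47.236.160.0/20 (47.236.160.0 - 47.236.175.255) does not contain 47.236.188.105
  45.236.160.0/19 (45.236.160.0 - 45.236.191.255) does not contain 47.236.188.105
  47.236.32.0/19 (47.236.32.0 - 47.236.63.255) does not contain 47.236.188.105
  47.237.128.0/17 (47.237.128.0 - 47.237.255.255) does not contain 47.236.188.105
Longest matching prefix is /14 -> next hop R27.

R27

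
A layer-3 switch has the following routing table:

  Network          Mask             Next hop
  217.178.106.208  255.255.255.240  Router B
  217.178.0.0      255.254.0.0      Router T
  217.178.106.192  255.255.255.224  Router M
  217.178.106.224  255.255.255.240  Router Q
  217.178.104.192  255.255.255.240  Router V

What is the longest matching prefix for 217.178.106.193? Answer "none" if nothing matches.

Entries matching 217.178.106.193:
  217.178.0.0/15 (217.178.0.0 - 217.179.255.255)
  217.178.106.192/27 (217.178.106.192 - 217.178.106.223)
Most specific is 217.178.106.192/27.

217.178.106.192/27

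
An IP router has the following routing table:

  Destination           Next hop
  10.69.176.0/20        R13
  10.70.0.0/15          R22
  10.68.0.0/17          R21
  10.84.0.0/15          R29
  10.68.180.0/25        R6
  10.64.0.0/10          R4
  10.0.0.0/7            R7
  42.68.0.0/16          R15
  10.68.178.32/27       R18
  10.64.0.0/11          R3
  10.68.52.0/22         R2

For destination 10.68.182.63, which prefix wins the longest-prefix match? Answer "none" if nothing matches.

Entries matching 10.68.182.63:
  10.0.0.0/7 (10.0.0.0 - 11.255.255.255)
  10.64.0.0/10 (10.64.0.0 - 10.127.255.255)
  10.64.0.0/11 (10.64.0.0 - 10.95.255.255)
Most specific is 10.64.0.0/11.

10.64.0.0/11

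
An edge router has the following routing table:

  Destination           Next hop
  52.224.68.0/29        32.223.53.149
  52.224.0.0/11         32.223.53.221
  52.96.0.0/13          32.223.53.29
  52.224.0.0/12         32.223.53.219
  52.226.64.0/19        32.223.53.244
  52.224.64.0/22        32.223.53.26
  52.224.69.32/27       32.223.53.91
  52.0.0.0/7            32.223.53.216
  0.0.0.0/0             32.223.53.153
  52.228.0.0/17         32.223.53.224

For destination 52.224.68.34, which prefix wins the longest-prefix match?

52.224.0.0/12

Entries matching 52.224.68.34:
  0.0.0.0/0 (default, matches everything)
  52.0.0.0/7 (52.0.0.0 - 53.255.255.255)
  52.224.0.0/11 (52.224.0.0 - 52.255.255.255)
  52.224.0.0/12 (52.224.0.0 - 52.239.255.255)
Most specific is 52.224.0.0/12.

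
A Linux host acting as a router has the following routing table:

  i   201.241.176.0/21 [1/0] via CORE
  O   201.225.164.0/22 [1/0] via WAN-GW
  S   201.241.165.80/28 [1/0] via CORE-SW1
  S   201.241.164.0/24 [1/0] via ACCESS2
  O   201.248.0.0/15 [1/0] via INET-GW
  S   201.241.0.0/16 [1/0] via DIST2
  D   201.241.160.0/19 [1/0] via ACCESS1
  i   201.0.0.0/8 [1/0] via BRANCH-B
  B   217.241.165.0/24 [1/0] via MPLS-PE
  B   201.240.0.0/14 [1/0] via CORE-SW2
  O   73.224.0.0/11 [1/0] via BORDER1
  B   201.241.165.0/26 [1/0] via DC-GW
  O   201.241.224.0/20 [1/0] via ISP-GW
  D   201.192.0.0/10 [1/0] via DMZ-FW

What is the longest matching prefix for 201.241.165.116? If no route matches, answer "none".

Entries matching 201.241.165.116:
  201.0.0.0/8 (201.0.0.0 - 201.255.255.255)
  201.192.0.0/10 (201.192.0.0 - 201.255.255.255)
  201.240.0.0/14 (201.240.0.0 - 201.243.255.255)
  201.241.0.0/16 (201.241.0.0 - 201.241.255.255)
  201.241.160.0/19 (201.241.160.0 - 201.241.191.255)
Most specific is 201.241.160.0/19.

201.241.160.0/19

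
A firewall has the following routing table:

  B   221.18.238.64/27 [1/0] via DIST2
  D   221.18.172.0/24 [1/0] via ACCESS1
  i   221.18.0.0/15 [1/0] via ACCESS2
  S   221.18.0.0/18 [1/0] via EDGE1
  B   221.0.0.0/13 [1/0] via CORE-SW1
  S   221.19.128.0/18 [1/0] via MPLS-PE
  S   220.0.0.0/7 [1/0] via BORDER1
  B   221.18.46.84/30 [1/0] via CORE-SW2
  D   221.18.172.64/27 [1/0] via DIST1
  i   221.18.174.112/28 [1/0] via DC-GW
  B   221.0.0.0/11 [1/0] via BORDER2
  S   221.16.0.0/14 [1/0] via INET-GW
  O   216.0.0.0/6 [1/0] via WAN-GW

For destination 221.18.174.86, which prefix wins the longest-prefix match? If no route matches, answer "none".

Entries matching 221.18.174.86:
  220.0.0.0/7 (220.0.0.0 - 221.255.255.255)
  221.0.0.0/11 (221.0.0.0 - 221.31.255.255)
  221.16.0.0/14 (221.16.0.0 - 221.19.255.255)
  221.18.0.0/15 (221.18.0.0 - 221.19.255.255)
Most specific is 221.18.0.0/15.

221.18.0.0/15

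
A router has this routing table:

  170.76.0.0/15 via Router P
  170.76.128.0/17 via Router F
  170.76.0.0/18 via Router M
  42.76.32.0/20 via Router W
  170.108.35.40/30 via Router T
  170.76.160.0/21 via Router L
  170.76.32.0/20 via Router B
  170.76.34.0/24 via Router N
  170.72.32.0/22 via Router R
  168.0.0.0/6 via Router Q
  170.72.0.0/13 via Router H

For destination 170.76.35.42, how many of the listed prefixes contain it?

Prefixes containing 170.76.35.42:
  168.0.0.0/6 (168.0.0.0 - 171.255.255.255)
  170.72.0.0/13 (170.72.0.0 - 170.79.255.255)
  170.76.0.0/15 (170.76.0.0 - 170.77.255.255)
  170.76.0.0/18 (170.76.0.0 - 170.76.63.255)
  170.76.32.0/20 (170.76.32.0 - 170.76.47.255)
Total matching entries: 5.

5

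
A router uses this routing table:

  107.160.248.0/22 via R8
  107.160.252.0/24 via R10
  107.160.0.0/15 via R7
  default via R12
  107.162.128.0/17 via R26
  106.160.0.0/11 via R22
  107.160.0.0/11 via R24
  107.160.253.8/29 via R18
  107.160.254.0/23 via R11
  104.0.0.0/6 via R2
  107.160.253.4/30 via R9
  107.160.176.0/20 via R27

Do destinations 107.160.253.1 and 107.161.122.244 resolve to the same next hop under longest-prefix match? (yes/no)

yes

107.160.253.1: longest match 107.160.0.0/15 -> R7
107.161.122.244: longest match 107.160.0.0/15 -> R7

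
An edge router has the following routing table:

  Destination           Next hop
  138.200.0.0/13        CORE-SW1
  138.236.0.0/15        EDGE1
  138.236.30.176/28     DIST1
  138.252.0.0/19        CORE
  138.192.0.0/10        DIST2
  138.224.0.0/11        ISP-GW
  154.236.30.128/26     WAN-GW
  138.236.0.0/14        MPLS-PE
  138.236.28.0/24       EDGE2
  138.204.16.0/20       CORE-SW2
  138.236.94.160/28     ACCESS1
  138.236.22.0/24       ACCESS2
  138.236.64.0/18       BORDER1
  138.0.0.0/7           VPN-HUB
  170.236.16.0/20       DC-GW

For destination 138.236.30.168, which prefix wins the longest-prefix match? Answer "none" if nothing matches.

Entries matching 138.236.30.168:
  138.0.0.0/7 (138.0.0.0 - 139.255.255.255)
  138.192.0.0/10 (138.192.0.0 - 138.255.255.255)
  138.224.0.0/11 (138.224.0.0 - 138.255.255.255)
  138.236.0.0/14 (138.236.0.0 - 138.239.255.255)
  138.236.0.0/15 (138.236.0.0 - 138.237.255.255)
Most specific is 138.236.0.0/15.

138.236.0.0/15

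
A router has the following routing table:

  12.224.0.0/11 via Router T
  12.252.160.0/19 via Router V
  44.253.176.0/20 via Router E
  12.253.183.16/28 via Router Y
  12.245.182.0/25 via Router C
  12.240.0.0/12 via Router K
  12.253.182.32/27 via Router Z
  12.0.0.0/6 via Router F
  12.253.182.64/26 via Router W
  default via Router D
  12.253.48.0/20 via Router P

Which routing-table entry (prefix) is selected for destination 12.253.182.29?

12.240.0.0/12

Entries matching 12.253.182.29:
  0.0.0.0/0 (default, matches everything)
  12.0.0.0/6 (12.0.0.0 - 15.255.255.255)
  12.224.0.0/11 (12.224.0.0 - 12.255.255.255)
  12.240.0.0/12 (12.240.0.0 - 12.255.255.255)
Most specific is 12.240.0.0/12.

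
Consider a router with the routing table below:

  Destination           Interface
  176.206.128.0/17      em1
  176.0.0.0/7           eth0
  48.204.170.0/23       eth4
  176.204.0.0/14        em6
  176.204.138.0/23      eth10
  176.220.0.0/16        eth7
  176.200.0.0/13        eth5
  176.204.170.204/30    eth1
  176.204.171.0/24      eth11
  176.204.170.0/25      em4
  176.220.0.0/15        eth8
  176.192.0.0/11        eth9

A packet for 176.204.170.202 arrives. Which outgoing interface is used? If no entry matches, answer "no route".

Routes whose prefix contains 176.204.170.202:
  176.0.0.0/7 (176.0.0.0 - 177.255.255.255) -> eth0
  176.192.0.0/11 (176.192.0.0 - 176.223.255.255) -> eth9
  176.200.0.0/13 (176.200.0.0 - 176.207.255.255) -> eth5
  176.204.0.0/14 (176.204.0.0 - 176.207.255.255) -> em6
More-specific entries that do NOT match:
  176.204.170.204/30 (176.204.170.204 - 176.204.170.207) does not contain 176.204.170.202
  176.204.170.0/25 (176.204.170.0 - 176.204.170.127) does not contain 176.204.170.202
  176.204.171.0/24 (176.204.171.0 - 176.204.171.255) does not contain 176.204.170.202
  48.204.170.0/23 (48.204.170.0 - 48.204.171.255) does not contain 176.204.170.202
  176.204.138.0/23 (176.204.138.0 - 176.204.139.255) does not contain 176.204.170.202
  176.206.128.0/17 (176.206.128.0 - 176.206.255.255) does not contain 176.204.170.202
  176.220.0.0/16 (176.220.0.0 - 176.220.255.255) does not contain 176.204.170.202
  176.220.0.0/15 (176.220.0.0 - 176.221.255.255) does not contain 176.204.170.202
Longest matching prefix is /14 -> interface em6.

em6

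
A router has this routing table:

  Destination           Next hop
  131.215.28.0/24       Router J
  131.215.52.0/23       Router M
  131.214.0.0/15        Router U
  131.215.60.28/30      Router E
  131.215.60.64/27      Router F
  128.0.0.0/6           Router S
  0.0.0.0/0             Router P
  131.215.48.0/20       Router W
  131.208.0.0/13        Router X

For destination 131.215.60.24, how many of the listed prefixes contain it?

5

Prefixes containing 131.215.60.24:
  0.0.0.0/0 (default, matches everything)
  128.0.0.0/6 (128.0.0.0 - 131.255.255.255)
  131.208.0.0/13 (131.208.0.0 - 131.215.255.255)
  131.214.0.0/15 (131.214.0.0 - 131.215.255.255)
  131.215.48.0/20 (131.215.48.0 - 131.215.63.255)
Total matching entries: 5.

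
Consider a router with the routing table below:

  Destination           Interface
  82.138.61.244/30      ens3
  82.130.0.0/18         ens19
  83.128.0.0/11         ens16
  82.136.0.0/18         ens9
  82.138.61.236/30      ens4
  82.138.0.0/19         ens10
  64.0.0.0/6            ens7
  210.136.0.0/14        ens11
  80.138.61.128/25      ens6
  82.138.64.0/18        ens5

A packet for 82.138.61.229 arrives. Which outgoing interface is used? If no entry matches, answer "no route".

No entry's prefix contains 82.138.61.229; there is no default route.

no route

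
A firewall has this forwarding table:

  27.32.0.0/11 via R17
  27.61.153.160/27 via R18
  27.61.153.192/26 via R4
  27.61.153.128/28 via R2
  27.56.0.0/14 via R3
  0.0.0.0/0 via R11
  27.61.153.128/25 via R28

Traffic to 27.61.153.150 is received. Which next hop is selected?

Routes whose prefix contains 27.61.153.150:
  0.0.0.0/0 (default, matches everything) -> R11
  27.32.0.0/11 (27.32.0.0 - 27.63.255.255) -> R17
  27.61.153.128/25 (27.61.153.128 - 27.61.153.255) -> R28
More-specific entries that do NOT match:
  27.61.153.128/28 (27.61.153.128 - 27.61.153.143) does not contain 27.61.153.150
  27.61.153.160/27 (27.61.153.160 - 27.61.153.191) does not contain 27.61.153.150
  27.61.153.192/26 (27.61.153.192 - 27.61.153.255) does not contain 27.61.153.150
Longest matching prefix is /25 -> next hop R28.

R28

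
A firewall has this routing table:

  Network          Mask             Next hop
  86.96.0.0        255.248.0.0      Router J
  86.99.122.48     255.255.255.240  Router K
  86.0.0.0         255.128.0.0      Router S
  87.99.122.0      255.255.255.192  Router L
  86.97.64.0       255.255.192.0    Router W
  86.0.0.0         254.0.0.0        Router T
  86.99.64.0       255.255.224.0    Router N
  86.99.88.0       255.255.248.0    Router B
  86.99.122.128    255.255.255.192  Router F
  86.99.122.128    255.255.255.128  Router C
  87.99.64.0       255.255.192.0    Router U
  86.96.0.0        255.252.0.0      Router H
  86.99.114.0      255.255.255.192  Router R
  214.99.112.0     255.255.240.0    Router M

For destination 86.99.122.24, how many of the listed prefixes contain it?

Prefixes containing 86.99.122.24:
  86.0.0.0/7 (86.0.0.0 - 87.255.255.255)
  86.0.0.0/9 (86.0.0.0 - 86.127.255.255)
  86.96.0.0/13 (86.96.0.0 - 86.103.255.255)
  86.96.0.0/14 (86.96.0.0 - 86.99.255.255)
Total matching entries: 4.

4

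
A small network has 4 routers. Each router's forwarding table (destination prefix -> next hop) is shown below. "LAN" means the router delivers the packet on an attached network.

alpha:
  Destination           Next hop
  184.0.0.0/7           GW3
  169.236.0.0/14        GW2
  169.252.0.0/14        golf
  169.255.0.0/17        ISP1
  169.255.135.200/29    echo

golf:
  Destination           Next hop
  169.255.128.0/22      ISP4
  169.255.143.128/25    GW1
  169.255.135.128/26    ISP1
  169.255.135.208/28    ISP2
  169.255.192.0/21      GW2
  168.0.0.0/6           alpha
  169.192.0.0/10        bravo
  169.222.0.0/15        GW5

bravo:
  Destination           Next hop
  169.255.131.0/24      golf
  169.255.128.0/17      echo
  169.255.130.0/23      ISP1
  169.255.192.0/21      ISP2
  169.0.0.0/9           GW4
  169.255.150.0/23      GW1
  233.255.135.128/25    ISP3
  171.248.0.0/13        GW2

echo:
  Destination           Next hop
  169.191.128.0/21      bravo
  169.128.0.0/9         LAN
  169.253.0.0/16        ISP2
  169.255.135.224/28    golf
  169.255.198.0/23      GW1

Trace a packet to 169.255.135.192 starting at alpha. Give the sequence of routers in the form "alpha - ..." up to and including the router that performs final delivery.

At alpha: longest match for 169.255.135.192 is 169.252.0.0/14 -> golf
At golf: longest match for 169.255.135.192 is 169.192.0.0/10 -> bravo
At bravo: longest match for 169.255.135.192 is 169.255.128.0/17 -> echo
At echo: longest match for 169.255.135.192 is 169.128.0.0/9 -> LAN

alpha - golf - bravo - echo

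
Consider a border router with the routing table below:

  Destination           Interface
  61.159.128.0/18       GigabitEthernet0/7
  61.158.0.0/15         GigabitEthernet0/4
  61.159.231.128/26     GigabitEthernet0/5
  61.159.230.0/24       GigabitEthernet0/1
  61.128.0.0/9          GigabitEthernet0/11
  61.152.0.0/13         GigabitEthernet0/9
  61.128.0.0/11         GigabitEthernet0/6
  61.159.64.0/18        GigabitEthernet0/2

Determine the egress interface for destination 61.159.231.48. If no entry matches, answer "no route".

GigabitEthernet0/4

Routes whose prefix contains 61.159.231.48:
  61.128.0.0/9 (61.128.0.0 - 61.255.255.255) -> GigabitEthernet0/11
  61.128.0.0/11 (61.128.0.0 - 61.159.255.255) -> GigabitEthernet0/6
  61.152.0.0/13 (61.152.0.0 - 61.159.255.255) -> GigabitEthernet0/9
  61.158.0.0/15 (61.158.0.0 - 61.159.255.255) -> GigabitEthernet0/4
More-specific entries that do NOT match:
  61.159.231.128/26 (61.159.231.128 - 61.159.231.191) does not contain 61.159.231.48
  61.159.230.0/24 (61.159.230.0 - 61.159.230.255) does not contain 61.159.231.48
  61.159.128.0/18 (61.159.128.0 - 61.159.191.255) does not contain 61.159.231.48
  61.159.64.0/18 (61.159.64.0 - 61.159.127.255) does not contain 61.159.231.48
Longest matching prefix is /15 -> interface GigabitEthernet0/4.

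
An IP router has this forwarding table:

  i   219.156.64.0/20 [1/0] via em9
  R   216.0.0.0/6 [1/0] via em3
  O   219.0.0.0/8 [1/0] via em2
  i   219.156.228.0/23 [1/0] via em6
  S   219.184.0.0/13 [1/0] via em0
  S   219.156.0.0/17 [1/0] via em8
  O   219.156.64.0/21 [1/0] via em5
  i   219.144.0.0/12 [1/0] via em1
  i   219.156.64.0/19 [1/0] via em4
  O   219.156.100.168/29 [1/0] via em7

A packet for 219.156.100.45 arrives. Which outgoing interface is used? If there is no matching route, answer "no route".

Routes whose prefix contains 219.156.100.45:
  216.0.0.0/6 (216.0.0.0 - 219.255.255.255) -> em3
  219.0.0.0/8 (219.0.0.0 - 219.255.255.255) -> em2
  219.144.0.0/12 (219.144.0.0 - 219.159.255.255) -> em1
  219.156.0.0/17 (219.156.0.0 - 219.156.127.255) -> em8
More-specific entries that do NOT match:
  219.156.100.168/29 (219.156.100.168 - 219.156.100.175) does not contain 219.156.100.45
  219.156.228.0/23 (219.156.228.0 - 219.156.229.255) does not contain 219.156.100.45
  219.156.64.0/21 (219.156.64.0 - 219.156.71.255) does not contain 219.156.100.45
  219.156.64.0/20 (219.156.64.0 - 219.156.79.255) does not contain 219.156.100.45
  219.156.64.0/19 (219.156.64.0 - 219.156.95.255) does not contain 219.156.100.45
Longest matching prefix is /17 -> interface em8.

em8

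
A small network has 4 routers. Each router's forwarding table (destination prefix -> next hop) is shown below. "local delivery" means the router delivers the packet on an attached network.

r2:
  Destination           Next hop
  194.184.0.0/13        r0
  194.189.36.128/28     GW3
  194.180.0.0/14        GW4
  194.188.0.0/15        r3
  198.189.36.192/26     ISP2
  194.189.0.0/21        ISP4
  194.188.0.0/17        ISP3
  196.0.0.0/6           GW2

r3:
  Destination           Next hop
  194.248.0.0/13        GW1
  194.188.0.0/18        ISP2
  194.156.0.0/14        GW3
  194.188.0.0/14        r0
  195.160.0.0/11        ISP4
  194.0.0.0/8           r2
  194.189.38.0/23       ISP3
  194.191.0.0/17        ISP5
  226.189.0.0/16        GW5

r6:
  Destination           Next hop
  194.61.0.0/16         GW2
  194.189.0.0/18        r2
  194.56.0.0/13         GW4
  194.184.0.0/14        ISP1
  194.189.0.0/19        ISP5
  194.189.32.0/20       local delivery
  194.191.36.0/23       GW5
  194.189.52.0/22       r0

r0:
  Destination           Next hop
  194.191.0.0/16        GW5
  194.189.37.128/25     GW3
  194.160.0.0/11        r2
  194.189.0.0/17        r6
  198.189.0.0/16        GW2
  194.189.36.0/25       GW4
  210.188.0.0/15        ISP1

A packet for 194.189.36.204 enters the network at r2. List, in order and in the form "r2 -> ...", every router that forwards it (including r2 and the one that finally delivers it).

At r2: longest match for 194.189.36.204 is 194.188.0.0/15 -> r3
At r3: longest match for 194.189.36.204 is 194.188.0.0/14 -> r0
At r0: longest match for 194.189.36.204 is 194.189.0.0/17 -> r6
At r6: longest match for 194.189.36.204 is 194.189.32.0/20 -> local delivery

r2 -> r3 -> r0 -> r6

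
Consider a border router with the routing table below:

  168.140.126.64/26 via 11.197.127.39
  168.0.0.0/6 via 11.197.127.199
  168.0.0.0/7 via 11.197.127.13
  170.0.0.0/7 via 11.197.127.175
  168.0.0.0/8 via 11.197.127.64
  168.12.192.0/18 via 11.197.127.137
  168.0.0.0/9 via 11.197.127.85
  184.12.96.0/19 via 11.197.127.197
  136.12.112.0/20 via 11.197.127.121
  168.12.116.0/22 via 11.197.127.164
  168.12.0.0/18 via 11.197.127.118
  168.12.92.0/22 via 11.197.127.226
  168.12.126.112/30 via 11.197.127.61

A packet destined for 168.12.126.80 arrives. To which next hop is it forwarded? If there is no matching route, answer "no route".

11.197.127.85

Routes whose prefix contains 168.12.126.80:
  168.0.0.0/6 (168.0.0.0 - 171.255.255.255) -> 11.197.127.199
  168.0.0.0/7 (168.0.0.0 - 169.255.255.255) -> 11.197.127.13
  168.0.0.0/8 (168.0.0.0 - 168.255.255.255) -> 11.197.127.64
  168.0.0.0/9 (168.0.0.0 - 168.127.255.255) -> 11.197.127.85
More-specific entries that do NOT match:
  168.12.126.112/30 (168.12.126.112 - 168.12.126.115) does not contain 168.12.126.80
  168.140.126.64/26 (168.140.126.64 - 168.140.126.127) does not contain 168.12.126.80
  168.12.116.0/22 (168.12.116.0 - 168.12.119.255) does not contain 168.12.126.80
  168.12.92.0/22 (168.12.92.0 - 168.12.95.255) does not contain 168.12.126.80
  136.12.112.0/20 (136.12.112.0 - 136.12.127.255) does not contain 168.12.126.80
  184.12.96.0/19 (184.12.96.0 - 184.12.127.255) does not contain 168.12.126.80
  168.12.192.0/18 (168.12.192.0 - 168.12.255.255) does not contain 168.12.126.80
  168.12.0.0/18 (168.12.0.0 - 168.12.63.255) does not contain 168.12.126.80
Longest matching prefix is /9 -> next hop 11.197.127.85.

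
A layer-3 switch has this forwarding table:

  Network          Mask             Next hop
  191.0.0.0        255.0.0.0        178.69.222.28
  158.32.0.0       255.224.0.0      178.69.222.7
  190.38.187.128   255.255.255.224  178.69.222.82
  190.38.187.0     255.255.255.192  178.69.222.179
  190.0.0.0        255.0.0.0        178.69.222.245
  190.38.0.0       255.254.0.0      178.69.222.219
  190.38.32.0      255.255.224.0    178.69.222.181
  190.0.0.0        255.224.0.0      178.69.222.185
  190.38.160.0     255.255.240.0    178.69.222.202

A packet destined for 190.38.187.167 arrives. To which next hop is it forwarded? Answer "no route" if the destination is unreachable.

178.69.222.219

Routes whose prefix contains 190.38.187.167:
  190.0.0.0/8 (190.0.0.0 - 190.255.255.255) -> 178.69.222.245
  190.38.0.0/15 (190.38.0.0 - 190.39.255.255) -> 178.69.222.219
More-specific entries that do NOT match:
  190.38.187.128/27 (190.38.187.128 - 190.38.187.159) does not contain 190.38.187.167
  190.38.187.0/26 (190.38.187.0 - 190.38.187.63) does not contain 190.38.187.167
  190.38.160.0/20 (190.38.160.0 - 190.38.175.255) does not contain 190.38.187.167
  190.38.32.0/19 (190.38.32.0 - 190.38.63.255) does not contain 190.38.187.167
Longest matching prefix is /15 -> next hop 178.69.222.219.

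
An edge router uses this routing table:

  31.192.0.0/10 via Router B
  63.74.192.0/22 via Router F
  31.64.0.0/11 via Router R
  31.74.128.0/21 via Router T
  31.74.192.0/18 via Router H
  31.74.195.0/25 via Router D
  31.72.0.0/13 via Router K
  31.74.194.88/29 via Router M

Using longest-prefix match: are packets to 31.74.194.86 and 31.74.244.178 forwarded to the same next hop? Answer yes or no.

31.74.194.86: longest match 31.74.192.0/18 -> Router H
31.74.244.178: longest match 31.74.192.0/18 -> Router H

yes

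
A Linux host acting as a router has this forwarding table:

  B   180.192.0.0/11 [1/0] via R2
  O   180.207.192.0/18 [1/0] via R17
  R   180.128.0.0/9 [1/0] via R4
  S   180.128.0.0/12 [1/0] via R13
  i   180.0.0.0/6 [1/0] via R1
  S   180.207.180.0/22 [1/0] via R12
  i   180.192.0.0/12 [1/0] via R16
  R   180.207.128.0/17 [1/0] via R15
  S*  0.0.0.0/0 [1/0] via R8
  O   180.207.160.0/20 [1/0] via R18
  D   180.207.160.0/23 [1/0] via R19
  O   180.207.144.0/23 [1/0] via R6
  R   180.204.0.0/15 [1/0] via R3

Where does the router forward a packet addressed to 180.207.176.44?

R15

Routes whose prefix contains 180.207.176.44:
  0.0.0.0/0 (default, matches everything) -> R8
  180.0.0.0/6 (180.0.0.0 - 183.255.255.255) -> R1
  180.128.0.0/9 (180.128.0.0 - 180.255.255.255) -> R4
  180.192.0.0/11 (180.192.0.0 - 180.223.255.255) -> R2
  180.192.0.0/12 (180.192.0.0 - 180.207.255.255) -> R16
  180.207.128.0/17 (180.207.128.0 - 180.207.255.255) -> R15
More-specific entries that do NOT match:
  180.207.160.0/23 (180.207.160.0 - 180.207.161.255) does not contain 180.207.176.44
  180.207.144.0/23 (180.207.144.0 - 180.207.145.255) does not contain 180.207.176.44
  180.207.180.0/22 (180.207.180.0 - 180.207.183.255) does not contain 180.207.176.44
  180.207.160.0/20 (180.207.160.0 - 180.207.175.255) does not contain 180.207.176.44
  180.207.192.0/18 (180.207.192.0 - 180.207.255.255) does not contain 180.207.176.44
Longest matching prefix is /17 -> next hop R15.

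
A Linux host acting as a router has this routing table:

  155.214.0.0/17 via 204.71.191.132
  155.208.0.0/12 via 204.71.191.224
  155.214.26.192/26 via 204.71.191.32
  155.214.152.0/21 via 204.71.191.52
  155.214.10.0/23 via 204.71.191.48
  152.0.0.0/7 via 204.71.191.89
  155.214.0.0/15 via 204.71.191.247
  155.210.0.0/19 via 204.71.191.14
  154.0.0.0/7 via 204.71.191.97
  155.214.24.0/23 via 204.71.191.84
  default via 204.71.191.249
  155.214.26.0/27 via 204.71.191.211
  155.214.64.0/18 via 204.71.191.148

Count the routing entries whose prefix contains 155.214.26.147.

Prefixes containing 155.214.26.147:
  0.0.0.0/0 (default, matches everything)
  154.0.0.0/7 (154.0.0.0 - 155.255.255.255)
  155.208.0.0/12 (155.208.0.0 - 155.223.255.255)
  155.214.0.0/15 (155.214.0.0 - 155.215.255.255)
  155.214.0.0/17 (155.214.0.0 - 155.214.127.255)
Total matching entries: 5.

5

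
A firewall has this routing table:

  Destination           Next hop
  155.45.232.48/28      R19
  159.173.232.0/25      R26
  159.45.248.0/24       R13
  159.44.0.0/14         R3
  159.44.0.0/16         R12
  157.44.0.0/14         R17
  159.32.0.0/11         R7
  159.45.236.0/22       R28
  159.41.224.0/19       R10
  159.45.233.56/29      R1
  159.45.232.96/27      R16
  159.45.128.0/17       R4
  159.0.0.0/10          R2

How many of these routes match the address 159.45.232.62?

Prefixes containing 159.45.232.62:
  159.0.0.0/10 (159.0.0.0 - 159.63.255.255)
  159.32.0.0/11 (159.32.0.0 - 159.63.255.255)
  159.44.0.0/14 (159.44.0.0 - 159.47.255.255)
  159.45.128.0/17 (159.45.128.0 - 159.45.255.255)
Total matching entries: 4.

4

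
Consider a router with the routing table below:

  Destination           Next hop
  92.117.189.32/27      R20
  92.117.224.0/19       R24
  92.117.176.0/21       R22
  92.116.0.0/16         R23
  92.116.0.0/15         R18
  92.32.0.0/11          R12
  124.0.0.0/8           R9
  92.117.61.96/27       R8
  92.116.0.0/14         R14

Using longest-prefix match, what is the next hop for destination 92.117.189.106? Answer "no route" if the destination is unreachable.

Routes whose prefix contains 92.117.189.106:
  92.116.0.0/14 (92.116.0.0 - 92.119.255.255) -> R14
  92.116.0.0/15 (92.116.0.0 - 92.117.255.255) -> R18
More-specific entries that do NOT match:
  92.117.189.32/27 (92.117.189.32 - 92.117.189.63) does not contain 92.117.189.106
  92.117.61.96/27 (92.117.61.96 - 92.117.61.127) does not contain 92.117.189.106
  92.117.176.0/21 (92.117.176.0 - 92.117.183.255) does not contain 92.117.189.106
  92.117.224.0/19 (92.117.224.0 - 92.117.255.255) does not contain 92.117.189.106
  92.116.0.0/16 (92.116.0.0 - 92.116.255.255) does not contain 92.117.189.106
Longest matching prefix is /15 -> next hop R18.

R18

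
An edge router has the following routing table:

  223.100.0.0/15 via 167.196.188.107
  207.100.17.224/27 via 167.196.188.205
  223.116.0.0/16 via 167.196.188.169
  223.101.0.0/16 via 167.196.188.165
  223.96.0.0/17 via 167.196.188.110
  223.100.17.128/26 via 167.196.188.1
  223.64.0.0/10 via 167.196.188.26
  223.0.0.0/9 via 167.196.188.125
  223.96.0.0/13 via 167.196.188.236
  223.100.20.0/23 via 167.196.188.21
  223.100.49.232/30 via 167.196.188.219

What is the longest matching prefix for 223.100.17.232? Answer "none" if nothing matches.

Entries matching 223.100.17.232:
  223.0.0.0/9 (223.0.0.0 - 223.127.255.255)
  223.64.0.0/10 (223.64.0.0 - 223.127.255.255)
  223.96.0.0/13 (223.96.0.0 - 223.103.255.255)
  223.100.0.0/15 (223.100.0.0 - 223.101.255.255)
Most specific is 223.100.0.0/15.

223.100.0.0/15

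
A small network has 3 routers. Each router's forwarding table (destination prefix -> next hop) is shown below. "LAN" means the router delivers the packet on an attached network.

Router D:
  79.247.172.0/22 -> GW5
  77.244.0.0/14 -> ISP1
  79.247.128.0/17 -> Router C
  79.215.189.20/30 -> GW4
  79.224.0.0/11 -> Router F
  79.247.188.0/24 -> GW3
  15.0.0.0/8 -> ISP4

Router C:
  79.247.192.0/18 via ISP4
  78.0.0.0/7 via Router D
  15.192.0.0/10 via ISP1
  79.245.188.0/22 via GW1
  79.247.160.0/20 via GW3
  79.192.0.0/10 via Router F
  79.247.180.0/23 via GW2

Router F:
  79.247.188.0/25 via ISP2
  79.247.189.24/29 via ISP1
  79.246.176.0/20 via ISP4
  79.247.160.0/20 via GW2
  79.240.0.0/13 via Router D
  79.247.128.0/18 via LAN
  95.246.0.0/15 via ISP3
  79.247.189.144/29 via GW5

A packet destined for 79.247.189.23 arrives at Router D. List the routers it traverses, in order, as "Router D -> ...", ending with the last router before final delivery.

Router D -> Router C -> Router F

At Router D: longest match for 79.247.189.23 is 79.247.128.0/17 -> Router C
At Router C: longest match for 79.247.189.23 is 79.192.0.0/10 -> Router F
At Router F: longest match for 79.247.189.23 is 79.247.128.0/18 -> LAN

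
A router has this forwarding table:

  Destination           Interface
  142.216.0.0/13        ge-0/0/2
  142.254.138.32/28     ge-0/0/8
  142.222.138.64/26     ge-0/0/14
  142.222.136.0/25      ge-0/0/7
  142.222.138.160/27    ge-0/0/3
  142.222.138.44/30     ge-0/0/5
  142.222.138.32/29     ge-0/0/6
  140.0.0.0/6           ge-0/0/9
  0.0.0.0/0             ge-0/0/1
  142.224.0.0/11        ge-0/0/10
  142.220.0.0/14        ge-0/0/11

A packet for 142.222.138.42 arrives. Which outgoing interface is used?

Routes whose prefix contains 142.222.138.42:
  0.0.0.0/0 (default, matches everything) -> ge-0/0/1
  140.0.0.0/6 (140.0.0.0 - 143.255.255.255) -> ge-0/0/9
  142.216.0.0/13 (142.216.0.0 - 142.223.255.255) -> ge-0/0/2
  142.220.0.0/14 (142.220.0.0 - 142.223.255.255) -> ge-0/0/11
More-specific entries that do NOT match:
  142.222.138.44/30 (142.222.138.44 - 142.222.138.47) does not contain 142.222.138.42
  142.222.138.32/29 (142.222.138.32 - 142.222.138.39) does not contain 142.222.138.42
  142.254.138.32/28 (142.254.138.32 - 142.254.138.47) does not contain 142.222.138.42
  142.222.138.160/27 (142.222.138.160 - 142.222.138.191) does not contain 142.222.138.42
  142.222.138.64/26 (142.222.138.64 - 142.222.138.127) does not contain 142.222.138.42
  142.222.136.0/25 (142.222.136.0 - 142.222.136.127) does not contain 142.222.138.42
Longest matching prefix is /14 -> interface ge-0/0/11.

ge-0/0/11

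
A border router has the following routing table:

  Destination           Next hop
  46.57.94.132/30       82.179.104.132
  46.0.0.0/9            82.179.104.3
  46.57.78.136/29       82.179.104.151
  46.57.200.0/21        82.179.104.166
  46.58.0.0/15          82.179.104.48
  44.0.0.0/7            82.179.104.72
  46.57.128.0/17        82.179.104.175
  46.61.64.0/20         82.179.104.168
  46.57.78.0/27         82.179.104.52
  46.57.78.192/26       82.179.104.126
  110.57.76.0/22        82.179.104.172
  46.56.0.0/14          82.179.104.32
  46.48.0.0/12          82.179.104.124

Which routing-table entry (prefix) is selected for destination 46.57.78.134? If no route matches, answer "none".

Entries matching 46.57.78.134:
  46.0.0.0/9 (46.0.0.0 - 46.127.255.255)
  46.48.0.0/12 (46.48.0.0 - 46.63.255.255)
  46.56.0.0/14 (46.56.0.0 - 46.59.255.255)
Most specific is 46.56.0.0/14.

46.56.0.0/14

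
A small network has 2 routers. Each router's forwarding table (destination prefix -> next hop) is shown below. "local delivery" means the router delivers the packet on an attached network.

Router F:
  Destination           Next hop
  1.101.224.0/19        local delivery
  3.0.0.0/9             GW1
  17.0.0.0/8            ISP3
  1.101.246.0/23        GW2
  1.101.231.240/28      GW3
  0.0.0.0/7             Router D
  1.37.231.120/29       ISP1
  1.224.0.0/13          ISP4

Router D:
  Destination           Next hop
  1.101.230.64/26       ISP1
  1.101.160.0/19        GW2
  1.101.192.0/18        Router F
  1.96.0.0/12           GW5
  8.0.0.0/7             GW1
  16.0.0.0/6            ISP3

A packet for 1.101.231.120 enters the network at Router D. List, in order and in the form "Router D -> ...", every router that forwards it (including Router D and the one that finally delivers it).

At Router D: longest match for 1.101.231.120 is 1.101.192.0/18 -> Router F
At Router F: longest match for 1.101.231.120 is 1.101.224.0/19 -> local delivery

Router D -> Router F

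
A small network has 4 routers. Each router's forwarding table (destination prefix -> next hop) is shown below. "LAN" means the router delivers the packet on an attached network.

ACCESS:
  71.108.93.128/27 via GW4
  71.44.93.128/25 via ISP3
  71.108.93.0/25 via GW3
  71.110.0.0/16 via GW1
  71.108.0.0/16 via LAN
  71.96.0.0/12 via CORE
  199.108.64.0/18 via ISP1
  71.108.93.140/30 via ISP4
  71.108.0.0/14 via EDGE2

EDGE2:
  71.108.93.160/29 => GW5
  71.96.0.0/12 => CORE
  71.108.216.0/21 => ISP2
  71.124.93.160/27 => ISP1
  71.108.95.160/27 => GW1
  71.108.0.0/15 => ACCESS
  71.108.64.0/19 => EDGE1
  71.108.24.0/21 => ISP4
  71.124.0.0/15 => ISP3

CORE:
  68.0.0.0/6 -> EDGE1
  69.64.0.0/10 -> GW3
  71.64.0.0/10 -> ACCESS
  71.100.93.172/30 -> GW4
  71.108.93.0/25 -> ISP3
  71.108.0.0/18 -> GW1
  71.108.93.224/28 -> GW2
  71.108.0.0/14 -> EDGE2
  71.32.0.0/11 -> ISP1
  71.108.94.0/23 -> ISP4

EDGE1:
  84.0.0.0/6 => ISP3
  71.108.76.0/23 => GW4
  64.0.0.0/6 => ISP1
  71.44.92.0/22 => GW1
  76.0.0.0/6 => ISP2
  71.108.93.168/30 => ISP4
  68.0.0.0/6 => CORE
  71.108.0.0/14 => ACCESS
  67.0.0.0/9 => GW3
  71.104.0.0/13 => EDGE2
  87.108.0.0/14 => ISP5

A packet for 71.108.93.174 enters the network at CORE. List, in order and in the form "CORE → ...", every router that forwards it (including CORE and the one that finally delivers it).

At CORE: longest match for 71.108.93.174 is 71.108.0.0/14 -> EDGE2
At EDGE2: longest match for 71.108.93.174 is 71.108.64.0/19 -> EDGE1
At EDGE1: longest match for 71.108.93.174 is 71.108.0.0/14 -> ACCESS
At ACCESS: longest match for 71.108.93.174 is 71.108.0.0/16 -> LAN

CORE → EDGE2 → EDGE1 → ACCESS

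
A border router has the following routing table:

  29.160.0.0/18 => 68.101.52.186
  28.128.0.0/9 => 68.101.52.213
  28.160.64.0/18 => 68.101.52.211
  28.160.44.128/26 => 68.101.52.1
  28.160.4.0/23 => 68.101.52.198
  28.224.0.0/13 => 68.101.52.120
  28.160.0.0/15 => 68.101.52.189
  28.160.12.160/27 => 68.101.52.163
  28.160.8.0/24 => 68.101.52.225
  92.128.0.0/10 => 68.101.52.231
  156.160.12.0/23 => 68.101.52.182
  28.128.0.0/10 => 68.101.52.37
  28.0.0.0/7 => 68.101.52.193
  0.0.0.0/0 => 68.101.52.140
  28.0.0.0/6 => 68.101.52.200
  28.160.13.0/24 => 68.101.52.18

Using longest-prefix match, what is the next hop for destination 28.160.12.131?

Routes whose prefix contains 28.160.12.131:
  0.0.0.0/0 (default, matches everything) -> 68.101.52.140
  28.0.0.0/6 (28.0.0.0 - 31.255.255.255) -> 68.101.52.200
  28.0.0.0/7 (28.0.0.0 - 29.255.255.255) -> 68.101.52.193
  28.128.0.0/9 (28.128.0.0 - 28.255.255.255) -> 68.101.52.213
  28.128.0.0/10 (28.128.0.0 - 28.191.255.255) -> 68.101.52.37
  28.160.0.0/15 (28.160.0.0 - 28.161.255.255) -> 68.101.52.189
More-specific entries that do NOT match:
  28.160.12.160/27 (28.160.12.160 - 28.160.12.191) does not contain 28.160.12.131
  28.160.44.128/26 (28.160.44.128 - 28.160.44.191) does not contain 28.160.12.131
  28.160.8.0/24 (28.160.8.0 - 28.160.8.255) does not contain 28.160.12.131
  28.160.13.0/24 (28.160.13.0 - 28.160.13.255) does not contain 28.160.12.131
  28.160.4.0/23 (28.160.4.0 - 28.160.5.255) does not contain 28.160.12.131
  156.160.12.0/23 (156.160.12.0 - 156.160.13.255) does not contain 28.160.12.131
  29.160.0.0/18 (29.160.0.0 - 29.160.63.255) does not contain 28.160.12.131
  28.160.64.0/18 (28.160.64.0 - 28.160.127.255) does not contain 28.160.12.131
Longest matching prefix is /15 -> next hop 68.101.52.189.

68.101.52.189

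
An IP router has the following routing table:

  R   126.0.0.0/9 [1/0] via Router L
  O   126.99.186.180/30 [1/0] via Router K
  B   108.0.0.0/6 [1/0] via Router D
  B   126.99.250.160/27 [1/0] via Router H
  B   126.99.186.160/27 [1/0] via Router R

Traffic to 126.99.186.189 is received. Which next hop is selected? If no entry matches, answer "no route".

Routes whose prefix contains 126.99.186.189:
  126.0.0.0/9 (126.0.0.0 - 126.127.255.255) -> Router L
  126.99.186.160/27 (126.99.186.160 - 126.99.186.191) -> Router R
More-specific entries that do NOT match:
  126.99.186.180/30 (126.99.186.180 - 126.99.186.183) does not contain 126.99.186.189
Longest matching prefix is /27 -> next hop Router R.

Router R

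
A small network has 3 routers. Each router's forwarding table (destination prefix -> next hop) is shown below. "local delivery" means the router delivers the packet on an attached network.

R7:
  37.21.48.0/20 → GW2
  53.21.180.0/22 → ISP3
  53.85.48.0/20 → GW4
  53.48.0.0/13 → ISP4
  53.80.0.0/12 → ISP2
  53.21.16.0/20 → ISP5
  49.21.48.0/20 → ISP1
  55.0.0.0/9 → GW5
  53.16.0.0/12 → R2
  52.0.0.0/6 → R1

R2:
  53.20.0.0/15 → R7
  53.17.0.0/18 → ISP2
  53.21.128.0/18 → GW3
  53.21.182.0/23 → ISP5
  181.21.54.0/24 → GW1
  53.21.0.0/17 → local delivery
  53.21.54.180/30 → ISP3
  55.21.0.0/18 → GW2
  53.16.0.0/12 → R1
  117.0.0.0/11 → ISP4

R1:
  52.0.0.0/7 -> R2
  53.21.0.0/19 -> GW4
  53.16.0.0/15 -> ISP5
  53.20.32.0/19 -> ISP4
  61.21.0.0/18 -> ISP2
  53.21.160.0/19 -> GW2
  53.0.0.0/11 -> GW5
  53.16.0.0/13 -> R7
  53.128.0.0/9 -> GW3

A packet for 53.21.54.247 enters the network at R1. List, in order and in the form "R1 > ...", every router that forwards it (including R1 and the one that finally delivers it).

At R1: longest match for 53.21.54.247 is 53.16.0.0/13 -> R7
At R7: longest match for 53.21.54.247 is 53.16.0.0/12 -> R2
At R2: longest match for 53.21.54.247 is 53.21.0.0/17 -> local delivery

R1 > R7 > R2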